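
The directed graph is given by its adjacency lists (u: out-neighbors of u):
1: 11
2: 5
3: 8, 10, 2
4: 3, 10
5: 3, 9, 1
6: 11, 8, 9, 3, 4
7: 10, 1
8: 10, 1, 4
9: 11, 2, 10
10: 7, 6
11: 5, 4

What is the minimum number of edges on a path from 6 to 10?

2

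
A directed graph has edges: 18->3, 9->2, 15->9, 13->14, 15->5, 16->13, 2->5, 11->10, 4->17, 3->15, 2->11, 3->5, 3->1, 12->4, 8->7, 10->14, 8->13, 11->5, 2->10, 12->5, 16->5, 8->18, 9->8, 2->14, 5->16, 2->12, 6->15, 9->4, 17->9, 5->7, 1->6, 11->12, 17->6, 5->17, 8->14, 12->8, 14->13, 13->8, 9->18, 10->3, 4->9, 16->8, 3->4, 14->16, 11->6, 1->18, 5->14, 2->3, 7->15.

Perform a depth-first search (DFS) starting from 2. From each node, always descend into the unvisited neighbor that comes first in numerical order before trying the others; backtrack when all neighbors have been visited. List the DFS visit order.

2 -> 3 -> 1 -> 6 -> 15 -> 5 -> 7 -> 14 -> 13 -> 8 -> 18 -> 16 -> 17 -> 9 -> 4 -> 10 -> 11 -> 12

Visit 2
2 → 3
3 → 1
1 → 6
6 → 15
15 → 5
5 → 7
5 → 14
14 → 13
13 → 8
8 → 18
14 → 16
5 → 17
17 → 9
9 → 4
2 → 10
2 → 11
11 → 12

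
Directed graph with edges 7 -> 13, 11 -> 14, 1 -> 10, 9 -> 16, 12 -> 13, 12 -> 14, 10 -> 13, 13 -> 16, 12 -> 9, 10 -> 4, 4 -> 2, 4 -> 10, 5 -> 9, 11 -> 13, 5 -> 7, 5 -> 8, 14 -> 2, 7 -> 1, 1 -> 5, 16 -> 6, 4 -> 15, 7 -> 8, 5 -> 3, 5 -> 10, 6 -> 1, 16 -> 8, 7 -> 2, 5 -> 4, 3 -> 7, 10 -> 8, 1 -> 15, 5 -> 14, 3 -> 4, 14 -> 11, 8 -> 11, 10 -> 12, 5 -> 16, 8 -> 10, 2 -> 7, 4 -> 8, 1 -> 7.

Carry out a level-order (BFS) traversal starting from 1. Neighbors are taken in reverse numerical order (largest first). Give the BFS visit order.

Visit 1; enqueue 15, 10, 7, 5 → queue [15, 10, 7, 5]
Visit 15 → queue [10, 7, 5]
Visit 10; enqueue 13, 12, 8, 4 → queue [7, 5, 13, 12, 8, 4]
Visit 7; enqueue 2 → queue [5, 13, 12, 8, 4, 2]
Visit 5; enqueue 16, 14, 9, 3 → queue [13, 12, 8, 4, 2, 16, 14, 9, 3]
Visit 13 → queue [12, 8, 4, 2, 16, 14, 9, 3]
Visit 12 → queue [8, 4, 2, 16, 14, 9, 3]
Visit 8; enqueue 11 → queue [4, 2, 16, 14, 9, 3, 11]
Visit 4 → queue [2, 16, 14, 9, 3, 11]
Visit 2 → queue [16, 14, 9, 3, 11]
Visit 16; enqueue 6 → queue [14, 9, 3, 11, 6]
Visit 14 → queue [9, 3, 11, 6]
Visit 9 → queue [3, 11, 6]
Visit 3 → queue [11, 6]
Visit 11 → queue [6]
Visit 6 → queue []

1 15 10 7 5 13 12 8 4 2 16 14 9 3 11 6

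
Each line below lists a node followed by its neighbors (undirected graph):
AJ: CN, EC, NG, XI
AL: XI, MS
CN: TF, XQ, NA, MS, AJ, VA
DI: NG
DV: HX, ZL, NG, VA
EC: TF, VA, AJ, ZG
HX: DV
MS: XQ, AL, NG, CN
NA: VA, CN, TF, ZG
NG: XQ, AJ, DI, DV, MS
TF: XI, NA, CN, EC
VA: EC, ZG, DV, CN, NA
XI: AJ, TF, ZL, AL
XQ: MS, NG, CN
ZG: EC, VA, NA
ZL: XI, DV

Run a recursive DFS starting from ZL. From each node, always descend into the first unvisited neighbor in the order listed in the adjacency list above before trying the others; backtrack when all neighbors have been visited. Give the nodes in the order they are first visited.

Visit ZL
ZL → XI
XI → AJ
AJ → CN
CN → TF
TF → NA
NA → VA
VA → EC
EC → ZG
VA → DV
DV → HX
DV → NG
NG → XQ
XQ → MS
MS → AL
NG → DI

ZL XI AJ CN TF NA VA EC ZG DV HX NG XQ MS AL DI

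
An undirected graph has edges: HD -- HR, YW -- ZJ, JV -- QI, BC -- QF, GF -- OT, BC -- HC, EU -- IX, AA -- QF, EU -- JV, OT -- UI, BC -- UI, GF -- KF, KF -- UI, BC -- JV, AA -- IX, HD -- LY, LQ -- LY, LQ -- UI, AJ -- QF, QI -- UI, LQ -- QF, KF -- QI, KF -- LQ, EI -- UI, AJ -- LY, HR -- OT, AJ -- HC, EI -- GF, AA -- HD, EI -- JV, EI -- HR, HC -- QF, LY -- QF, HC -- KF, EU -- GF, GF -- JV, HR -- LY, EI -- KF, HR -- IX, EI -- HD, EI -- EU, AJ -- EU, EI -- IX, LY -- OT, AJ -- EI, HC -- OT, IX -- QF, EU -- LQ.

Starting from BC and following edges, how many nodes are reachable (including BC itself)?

18

BFS from BC visits: BC, HC, JV, QF, UI, AJ, KF, OT, EI, EU, GF, QI, AA, IX, LQ, LY, HR, HD
Reachable nodes: 18 of 20 total.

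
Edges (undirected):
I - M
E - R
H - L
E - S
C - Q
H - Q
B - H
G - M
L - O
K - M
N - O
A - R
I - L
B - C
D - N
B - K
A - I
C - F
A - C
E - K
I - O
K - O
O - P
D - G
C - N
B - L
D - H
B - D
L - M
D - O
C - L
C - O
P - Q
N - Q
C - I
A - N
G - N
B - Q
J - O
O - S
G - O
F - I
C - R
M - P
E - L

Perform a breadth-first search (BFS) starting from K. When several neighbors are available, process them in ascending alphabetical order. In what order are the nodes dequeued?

K, B, E, M, O, C, D, H, L, Q, R, S, G, I, P, J, N, A, F

Visit K; enqueue B, E, M, O → queue [B, E, M, O]
Visit B; enqueue C, D, H, L, Q → queue [E, M, O, C, D, H, L, Q]
Visit E; enqueue R, S → queue [M, O, C, D, H, L, Q, R, S]
Visit M; enqueue G, I, P → queue [O, C, D, H, L, Q, R, S, G, I, P]
Visit O; enqueue J, N → queue [C, D, H, L, Q, R, S, G, I, P, J, N]
Visit C; enqueue A, F → queue [D, H, L, Q, R, S, G, I, P, J, N, A, F]
Visit D → queue [H, L, Q, R, S, G, I, P, J, N, A, F]
Visit H → queue [L, Q, R, S, G, I, P, J, N, A, F]
Visit L → queue [Q, R, S, G, I, P, J, N, A, F]
Visit Q → queue [R, S, G, I, P, J, N, A, F]
Visit R → queue [S, G, I, P, J, N, A, F]
Visit S → queue [G, I, P, J, N, A, F]
Visit G → queue [I, P, J, N, A, F]
Visit I → queue [P, J, N, A, F]
Visit P → queue [J, N, A, F]
Visit J → queue [N, A, F]
Visit N → queue [A, F]
Visit A → queue [F]
Visit F → queue []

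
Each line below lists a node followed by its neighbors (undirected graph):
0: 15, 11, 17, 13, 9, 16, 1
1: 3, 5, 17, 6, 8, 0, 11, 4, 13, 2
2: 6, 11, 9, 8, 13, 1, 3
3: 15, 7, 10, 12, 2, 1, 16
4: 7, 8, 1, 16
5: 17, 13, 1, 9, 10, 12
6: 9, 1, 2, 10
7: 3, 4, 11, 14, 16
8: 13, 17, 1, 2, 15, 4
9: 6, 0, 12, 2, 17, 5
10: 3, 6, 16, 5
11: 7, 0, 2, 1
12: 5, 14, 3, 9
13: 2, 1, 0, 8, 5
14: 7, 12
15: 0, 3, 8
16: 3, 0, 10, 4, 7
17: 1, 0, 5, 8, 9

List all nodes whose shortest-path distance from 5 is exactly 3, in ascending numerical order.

7, 15

Level 0: 5
Level 1: 1, 9, 10, 12, 13, 17
Level 2: 0, 2, 3, 4, 6, 8, 11, 14, 16
Level 3: 7, 15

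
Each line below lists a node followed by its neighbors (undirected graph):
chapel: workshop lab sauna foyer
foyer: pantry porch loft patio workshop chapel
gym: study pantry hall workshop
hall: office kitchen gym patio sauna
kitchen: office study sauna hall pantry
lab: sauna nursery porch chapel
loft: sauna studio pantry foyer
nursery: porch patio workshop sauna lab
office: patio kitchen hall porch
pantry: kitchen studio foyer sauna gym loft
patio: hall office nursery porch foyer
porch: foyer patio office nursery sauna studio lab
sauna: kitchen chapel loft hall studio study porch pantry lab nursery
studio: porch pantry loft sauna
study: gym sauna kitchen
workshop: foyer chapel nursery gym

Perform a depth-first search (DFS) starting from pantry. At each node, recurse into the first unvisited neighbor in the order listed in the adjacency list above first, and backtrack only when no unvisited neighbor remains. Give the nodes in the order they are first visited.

pantry → kitchen → office → patio → hall → gym → study → sauna → chapel → workshop → foyer → porch → nursery → lab → studio → loft

Visit pantry
pantry → kitchen
kitchen → office
office → patio
patio → hall
hall → gym
gym → study
study → sauna
sauna → chapel
chapel → workshop
workshop → foyer
foyer → porch
porch → nursery
nursery → lab
porch → studio
studio → loft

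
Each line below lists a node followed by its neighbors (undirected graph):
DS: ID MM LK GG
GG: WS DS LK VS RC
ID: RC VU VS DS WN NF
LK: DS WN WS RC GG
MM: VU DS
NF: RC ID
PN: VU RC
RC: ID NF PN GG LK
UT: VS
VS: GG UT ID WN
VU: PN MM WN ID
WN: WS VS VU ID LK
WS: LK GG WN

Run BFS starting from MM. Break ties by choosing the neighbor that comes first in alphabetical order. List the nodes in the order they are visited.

Visit MM; enqueue DS, VU → queue [DS, VU]
Visit DS; enqueue GG, ID, LK → queue [VU, GG, ID, LK]
Visit VU; enqueue PN, WN → queue [GG, ID, LK, PN, WN]
Visit GG; enqueue RC, VS, WS → queue [ID, LK, PN, WN, RC, VS, WS]
Visit ID; enqueue NF → queue [LK, PN, WN, RC, VS, WS, NF]
Visit LK → queue [PN, WN, RC, VS, WS, NF]
Visit PN → queue [WN, RC, VS, WS, NF]
Visit WN → queue [RC, VS, WS, NF]
Visit RC → queue [VS, WS, NF]
Visit VS; enqueue UT → queue [WS, NF, UT]
Visit WS → queue [NF, UT]
Visit NF → queue [UT]
Visit UT → queue []

MM, DS, VU, GG, ID, LK, PN, WN, RC, VS, WS, NF, UT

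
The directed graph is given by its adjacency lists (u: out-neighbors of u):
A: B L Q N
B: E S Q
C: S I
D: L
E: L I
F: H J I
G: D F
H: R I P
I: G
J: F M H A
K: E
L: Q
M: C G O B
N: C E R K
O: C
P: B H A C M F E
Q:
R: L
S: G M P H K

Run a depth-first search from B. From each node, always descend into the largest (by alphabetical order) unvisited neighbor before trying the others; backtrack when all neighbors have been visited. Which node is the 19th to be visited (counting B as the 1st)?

Visit B
B → S
S → P
P → M
M → O
O → C
C → I
I → G
G → F
F → J
J → H
H → R
R → L
L → Q
J → A
A → N
N → K
K → E
G → D

Visit order: B, S, P, M, O, C, I, G, F, J, H, R, L, Q, A, N, K, E, D

D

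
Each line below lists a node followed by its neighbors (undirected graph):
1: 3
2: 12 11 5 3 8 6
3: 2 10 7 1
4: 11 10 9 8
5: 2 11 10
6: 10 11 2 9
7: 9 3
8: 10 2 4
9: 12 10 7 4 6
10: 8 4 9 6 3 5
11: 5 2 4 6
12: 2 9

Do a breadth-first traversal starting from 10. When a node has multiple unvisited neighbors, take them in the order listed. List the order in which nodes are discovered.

Visit 10; enqueue 8, 4, 9, 6, 3, 5 → queue [8, 4, 9, 6, 3, 5]
Visit 8; enqueue 2 → queue [4, 9, 6, 3, 5, 2]
Visit 4; enqueue 11 → queue [9, 6, 3, 5, 2, 11]
Visit 9; enqueue 12, 7 → queue [6, 3, 5, 2, 11, 12, 7]
Visit 6 → queue [3, 5, 2, 11, 12, 7]
Visit 3; enqueue 1 → queue [5, 2, 11, 12, 7, 1]
Visit 5 → queue [2, 11, 12, 7, 1]
Visit 2 → queue [11, 12, 7, 1]
Visit 11 → queue [12, 7, 1]
Visit 12 → queue [7, 1]
Visit 7 → queue [1]
Visit 1 → queue []

10 8 4 9 6 3 5 2 11 12 7 1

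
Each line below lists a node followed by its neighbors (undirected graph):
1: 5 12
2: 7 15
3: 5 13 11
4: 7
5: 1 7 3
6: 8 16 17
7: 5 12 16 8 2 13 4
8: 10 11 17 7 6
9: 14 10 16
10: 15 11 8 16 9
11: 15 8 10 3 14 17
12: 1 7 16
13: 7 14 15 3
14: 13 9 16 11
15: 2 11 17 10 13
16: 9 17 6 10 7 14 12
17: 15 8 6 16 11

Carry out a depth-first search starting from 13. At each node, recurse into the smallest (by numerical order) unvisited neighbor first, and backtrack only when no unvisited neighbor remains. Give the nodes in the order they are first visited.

13, 3, 5, 1, 12, 7, 2, 15, 10, 8, 6, 16, 9, 14, 11, 17, 4

Visit 13
13 → 3
3 → 5
5 → 1
1 → 12
12 → 7
7 → 2
2 → 15
15 → 10
10 → 8
8 → 6
6 → 16
16 → 9
9 → 14
14 → 11
11 → 17
7 → 4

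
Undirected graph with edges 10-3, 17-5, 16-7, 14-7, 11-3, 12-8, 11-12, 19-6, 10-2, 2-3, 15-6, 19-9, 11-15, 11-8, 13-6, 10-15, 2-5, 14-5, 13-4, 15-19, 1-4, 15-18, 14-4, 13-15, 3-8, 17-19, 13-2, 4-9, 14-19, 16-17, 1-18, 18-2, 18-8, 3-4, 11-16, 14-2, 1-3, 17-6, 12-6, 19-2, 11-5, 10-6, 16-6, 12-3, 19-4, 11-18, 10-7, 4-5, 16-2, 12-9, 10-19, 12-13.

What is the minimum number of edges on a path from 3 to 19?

2

Level 0: 3
Level 1: 1, 2, 4, 8, 10, 11, 12
Level 2: 5, 6, 7, 9, 13, 14, 15, 16, 18, 19
Level 3: 17
19 first appears at level 2.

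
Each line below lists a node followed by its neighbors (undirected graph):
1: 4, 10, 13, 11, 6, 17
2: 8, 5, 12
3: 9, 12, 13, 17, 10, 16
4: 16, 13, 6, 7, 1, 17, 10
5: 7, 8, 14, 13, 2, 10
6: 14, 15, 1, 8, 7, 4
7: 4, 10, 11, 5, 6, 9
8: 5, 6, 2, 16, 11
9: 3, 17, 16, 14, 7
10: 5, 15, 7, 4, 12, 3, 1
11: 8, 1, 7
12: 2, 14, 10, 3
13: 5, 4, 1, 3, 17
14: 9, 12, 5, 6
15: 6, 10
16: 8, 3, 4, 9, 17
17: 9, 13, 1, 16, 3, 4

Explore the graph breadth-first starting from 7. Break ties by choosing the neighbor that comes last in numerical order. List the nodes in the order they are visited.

Visit 7; enqueue 11, 10, 9, 6, 5, 4 → queue [11, 10, 9, 6, 5, 4]
Visit 11; enqueue 8, 1 → queue [10, 9, 6, 5, 4, 8, 1]
Visit 10; enqueue 15, 12, 3 → queue [9, 6, 5, 4, 8, 1, 15, 12, 3]
Visit 9; enqueue 17, 16, 14 → queue [6, 5, 4, 8, 1, 15, 12, 3, 17, 16, 14]
Visit 6 → queue [5, 4, 8, 1, 15, 12, 3, 17, 16, 14]
Visit 5; enqueue 13, 2 → queue [4, 8, 1, 15, 12, 3, 17, 16, 14, 13, 2]
Visit 4 → queue [8, 1, 15, 12, 3, 17, 16, 14, 13, 2]
Visit 8 → queue [1, 15, 12, 3, 17, 16, 14, 13, 2]
Visit 1 → queue [15, 12, 3, 17, 16, 14, 13, 2]
Visit 15 → queue [12, 3, 17, 16, 14, 13, 2]
Visit 12 → queue [3, 17, 16, 14, 13, 2]
Visit 3 → queue [17, 16, 14, 13, 2]
Visit 17 → queue [16, 14, 13, 2]
Visit 16 → queue [14, 13, 2]
Visit 14 → queue [13, 2]
Visit 13 → queue [2]
Visit 2 → queue []

7, 11, 10, 9, 6, 5, 4, 8, 1, 15, 12, 3, 17, 16, 14, 13, 2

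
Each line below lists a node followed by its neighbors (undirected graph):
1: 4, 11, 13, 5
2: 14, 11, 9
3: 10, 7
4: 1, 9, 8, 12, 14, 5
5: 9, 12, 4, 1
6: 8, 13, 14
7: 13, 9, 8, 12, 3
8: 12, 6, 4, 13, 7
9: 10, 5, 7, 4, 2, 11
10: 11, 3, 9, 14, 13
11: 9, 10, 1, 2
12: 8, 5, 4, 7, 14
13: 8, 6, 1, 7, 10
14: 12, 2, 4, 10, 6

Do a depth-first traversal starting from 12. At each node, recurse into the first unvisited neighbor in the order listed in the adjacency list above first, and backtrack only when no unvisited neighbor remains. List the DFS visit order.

12 -> 8 -> 6 -> 13 -> 1 -> 4 -> 9 -> 10 -> 11 -> 2 -> 14 -> 3 -> 7 -> 5

Visit 12
12 → 8
8 → 6
6 → 13
13 → 1
1 → 4
4 → 9
9 → 10
10 → 11
11 → 2
2 → 14
10 → 3
3 → 7
9 → 5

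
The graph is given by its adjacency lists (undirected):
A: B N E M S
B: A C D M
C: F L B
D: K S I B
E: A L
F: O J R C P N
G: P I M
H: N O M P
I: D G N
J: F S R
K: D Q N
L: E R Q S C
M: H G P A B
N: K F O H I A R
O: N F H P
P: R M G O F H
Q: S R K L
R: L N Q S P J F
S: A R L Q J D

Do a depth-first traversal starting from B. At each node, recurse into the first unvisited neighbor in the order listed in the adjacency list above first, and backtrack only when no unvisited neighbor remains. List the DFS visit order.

Visit B
B → A
A → N
N → K
K → D
D → S
S → R
R → L
L → E
L → Q
L → C
C → F
F → O
O → H
H → M
M → G
G → P
G → I
F → J

B -> A -> N -> K -> D -> S -> R -> L -> E -> Q -> C -> F -> O -> H -> M -> G -> P -> I -> J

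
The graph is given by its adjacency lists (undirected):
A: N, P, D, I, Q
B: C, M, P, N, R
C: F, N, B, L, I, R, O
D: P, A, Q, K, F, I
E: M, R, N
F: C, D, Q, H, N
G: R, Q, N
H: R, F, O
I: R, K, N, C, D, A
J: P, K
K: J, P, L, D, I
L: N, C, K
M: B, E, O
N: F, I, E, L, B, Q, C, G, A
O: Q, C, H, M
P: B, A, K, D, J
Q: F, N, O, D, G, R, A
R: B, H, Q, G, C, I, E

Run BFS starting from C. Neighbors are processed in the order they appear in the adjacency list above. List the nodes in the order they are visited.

Visit C; enqueue F, N, B, L, I, R, O → queue [F, N, B, L, I, R, O]
Visit F; enqueue D, Q, H → queue [N, B, L, I, R, O, D, Q, H]
Visit N; enqueue E, G, A → queue [B, L, I, R, O, D, Q, H, E, G, A]
Visit B; enqueue M, P → queue [L, I, R, O, D, Q, H, E, G, A, M, P]
Visit L; enqueue K → queue [I, R, O, D, Q, H, E, G, A, M, P, K]
Visit I → queue [R, O, D, Q, H, E, G, A, M, P, K]
Visit R → queue [O, D, Q, H, E, G, A, M, P, K]
Visit O → queue [D, Q, H, E, G, A, M, P, K]
Visit D → queue [Q, H, E, G, A, M, P, K]
Visit Q → queue [H, E, G, A, M, P, K]
Visit H → queue [E, G, A, M, P, K]
Visit E → queue [G, A, M, P, K]
Visit G → queue [A, M, P, K]
Visit A → queue [M, P, K]
Visit M → queue [P, K]
Visit P; enqueue J → queue [K, J]
Visit K → queue [J]
Visit J → queue []

C, F, N, B, L, I, R, O, D, Q, H, E, G, A, M, P, K, J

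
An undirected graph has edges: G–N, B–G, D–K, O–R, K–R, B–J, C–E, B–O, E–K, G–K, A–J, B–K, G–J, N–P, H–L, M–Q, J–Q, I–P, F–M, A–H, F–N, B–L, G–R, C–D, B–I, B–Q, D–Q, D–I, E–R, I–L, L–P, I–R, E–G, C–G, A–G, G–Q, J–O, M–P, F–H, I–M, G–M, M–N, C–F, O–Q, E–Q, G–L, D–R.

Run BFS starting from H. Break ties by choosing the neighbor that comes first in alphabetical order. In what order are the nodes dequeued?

Visit H; enqueue A, F, L → queue [A, F, L]
Visit A; enqueue G, J → queue [F, L, G, J]
Visit F; enqueue C, M, N → queue [L, G, J, C, M, N]
Visit L; enqueue B, I, P → queue [G, J, C, M, N, B, I, P]
Visit G; enqueue E, K, Q, R → queue [J, C, M, N, B, I, P, E, K, Q, R]
Visit J; enqueue O → queue [C, M, N, B, I, P, E, K, Q, R, O]
Visit C; enqueue D → queue [M, N, B, I, P, E, K, Q, R, O, D]
Visit M → queue [N, B, I, P, E, K, Q, R, O, D]
Visit N → queue [B, I, P, E, K, Q, R, O, D]
Visit B → queue [I, P, E, K, Q, R, O, D]
Visit I → queue [P, E, K, Q, R, O, D]
Visit P → queue [E, K, Q, R, O, D]
Visit E → queue [K, Q, R, O, D]
Visit K → queue [Q, R, O, D]
Visit Q → queue [R, O, D]
Visit R → queue [O, D]
Visit O → queue [D]
Visit D → queue []

H A F L G J C M N B I P E K Q R O D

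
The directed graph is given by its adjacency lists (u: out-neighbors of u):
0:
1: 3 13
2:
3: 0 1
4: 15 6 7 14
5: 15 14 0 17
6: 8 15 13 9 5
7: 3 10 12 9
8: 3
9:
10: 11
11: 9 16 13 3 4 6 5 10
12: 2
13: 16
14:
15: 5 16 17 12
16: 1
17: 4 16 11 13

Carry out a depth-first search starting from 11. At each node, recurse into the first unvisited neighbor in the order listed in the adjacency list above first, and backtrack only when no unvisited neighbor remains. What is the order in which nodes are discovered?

Visit 11
11 → 9
11 → 16
16 → 1
1 → 3
3 → 0
1 → 13
11 → 4
4 → 15
15 → 5
5 → 14
5 → 17
15 → 12
12 → 2
4 → 6
6 → 8
4 → 7
7 → 10

11 -> 9 -> 16 -> 1 -> 3 -> 0 -> 13 -> 4 -> 15 -> 5 -> 14 -> 17 -> 12 -> 2 -> 6 -> 8 -> 7 -> 10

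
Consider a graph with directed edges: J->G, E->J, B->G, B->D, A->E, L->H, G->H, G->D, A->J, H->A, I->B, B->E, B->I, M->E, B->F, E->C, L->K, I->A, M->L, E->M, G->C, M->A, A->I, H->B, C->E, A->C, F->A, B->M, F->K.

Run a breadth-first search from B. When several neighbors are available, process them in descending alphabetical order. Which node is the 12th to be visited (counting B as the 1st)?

Visit B; enqueue M, I, G, F, E, D → queue [M, I, G, F, E, D]
Visit M; enqueue L, A → queue [I, G, F, E, D, L, A]
Visit I → queue [G, F, E, D, L, A]
Visit G; enqueue H, C → queue [F, E, D, L, A, H, C]
Visit F; enqueue K → queue [E, D, L, A, H, C, K]
Visit E; enqueue J → queue [D, L, A, H, C, K, J]
Visit D → queue [L, A, H, C, K, J]
Visit L → queue [A, H, C, K, J]
Visit A → queue [H, C, K, J]
Visit H → queue [C, K, J]
Visit C → queue [K, J]
Visit K → queue [J]
Visit J → queue []

Visit order: B, M, I, G, F, E, D, L, A, H, C, K, J

K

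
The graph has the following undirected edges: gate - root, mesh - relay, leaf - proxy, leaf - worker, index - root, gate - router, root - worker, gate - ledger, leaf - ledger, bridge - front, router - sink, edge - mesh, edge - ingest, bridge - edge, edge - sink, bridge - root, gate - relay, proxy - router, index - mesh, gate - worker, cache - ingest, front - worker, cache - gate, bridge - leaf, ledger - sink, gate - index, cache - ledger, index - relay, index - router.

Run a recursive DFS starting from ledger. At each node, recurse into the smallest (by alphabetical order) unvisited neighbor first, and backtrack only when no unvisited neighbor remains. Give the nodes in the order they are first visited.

Visit ledger
ledger → cache
cache → gate
gate → index
index → mesh
mesh → edge
edge → bridge
bridge → front
front → worker
worker → leaf
leaf → proxy
proxy → router
router → sink
worker → root
edge → ingest
mesh → relay

ledger, cache, gate, index, mesh, edge, bridge, front, worker, leaf, proxy, router, sink, root, ingest, relay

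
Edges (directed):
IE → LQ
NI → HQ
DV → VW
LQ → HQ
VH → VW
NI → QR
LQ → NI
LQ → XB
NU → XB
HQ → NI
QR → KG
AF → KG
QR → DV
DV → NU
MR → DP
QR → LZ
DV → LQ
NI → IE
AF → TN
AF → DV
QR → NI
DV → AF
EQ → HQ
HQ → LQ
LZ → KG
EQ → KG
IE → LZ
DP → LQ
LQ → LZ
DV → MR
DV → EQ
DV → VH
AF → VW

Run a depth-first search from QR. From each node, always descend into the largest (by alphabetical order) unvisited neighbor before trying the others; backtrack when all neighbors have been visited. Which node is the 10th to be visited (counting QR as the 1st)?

Visit QR
QR → NI
NI → IE
IE → LZ
LZ → KG
IE → LQ
LQ → XB
LQ → HQ
QR → DV
DV → VW
DV → VH
DV → NU
DV → MR
MR → DP
DV → EQ
DV → AF
AF → TN

Visit order: QR, NI, IE, LZ, KG, LQ, XB, HQ, DV, VW, VH, NU, MR, DP, EQ, AF, TN

VW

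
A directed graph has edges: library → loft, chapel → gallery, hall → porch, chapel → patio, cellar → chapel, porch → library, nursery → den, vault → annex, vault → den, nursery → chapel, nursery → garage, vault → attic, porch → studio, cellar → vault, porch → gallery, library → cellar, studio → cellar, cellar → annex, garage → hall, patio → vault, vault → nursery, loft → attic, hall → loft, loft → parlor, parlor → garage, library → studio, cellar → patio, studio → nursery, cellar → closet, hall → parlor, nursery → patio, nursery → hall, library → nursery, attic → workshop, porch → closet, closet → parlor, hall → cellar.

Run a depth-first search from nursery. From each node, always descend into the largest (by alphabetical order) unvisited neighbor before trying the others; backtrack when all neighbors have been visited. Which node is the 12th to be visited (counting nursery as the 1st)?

closet

Visit nursery
nursery → patio
patio → vault
vault → den
vault → attic
attic → workshop
vault → annex
nursery → hall
hall → porch
porch → studio
studio → cellar
cellar → closet
closet → parlor
parlor → garage
cellar → chapel
chapel → gallery
porch → library
library → loft

Visit order: nursery, patio, vault, den, attic, workshop, annex, hall, porch, studio, cellar, closet, parlor, garage, chapel, gallery, library, loft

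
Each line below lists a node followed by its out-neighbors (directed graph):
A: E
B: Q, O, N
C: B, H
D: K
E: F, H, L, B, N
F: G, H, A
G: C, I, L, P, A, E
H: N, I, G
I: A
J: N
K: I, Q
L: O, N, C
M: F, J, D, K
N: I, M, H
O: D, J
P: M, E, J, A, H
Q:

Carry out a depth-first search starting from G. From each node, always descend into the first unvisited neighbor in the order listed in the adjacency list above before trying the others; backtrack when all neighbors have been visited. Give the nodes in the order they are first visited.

G C B Q O D K I A E F H N M J L P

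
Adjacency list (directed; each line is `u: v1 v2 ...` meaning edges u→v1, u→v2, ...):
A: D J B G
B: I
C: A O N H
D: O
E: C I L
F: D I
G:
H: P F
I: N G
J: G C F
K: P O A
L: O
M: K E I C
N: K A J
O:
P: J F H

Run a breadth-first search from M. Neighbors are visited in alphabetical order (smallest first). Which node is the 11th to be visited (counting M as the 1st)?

G

Visit M; enqueue C, E, I, K → queue [C, E, I, K]
Visit C; enqueue A, H, N, O → queue [E, I, K, A, H, N, O]
Visit E; enqueue L → queue [I, K, A, H, N, O, L]
Visit I; enqueue G → queue [K, A, H, N, O, L, G]
Visit K; enqueue P → queue [A, H, N, O, L, G, P]
Visit A; enqueue B, D, J → queue [H, N, O, L, G, P, B, D, J]
Visit H; enqueue F → queue [N, O, L, G, P, B, D, J, F]
Visit N → queue [O, L, G, P, B, D, J, F]
Visit O → queue [L, G, P, B, D, J, F]
Visit L → queue [G, P, B, D, J, F]
Visit G → queue [P, B, D, J, F]
Visit P → queue [B, D, J, F]
Visit B → queue [D, J, F]
Visit D → queue [J, F]
Visit J → queue [F]
Visit F → queue []

Visit order: M, C, E, I, K, A, H, N, O, L, G, P, B, D, J, F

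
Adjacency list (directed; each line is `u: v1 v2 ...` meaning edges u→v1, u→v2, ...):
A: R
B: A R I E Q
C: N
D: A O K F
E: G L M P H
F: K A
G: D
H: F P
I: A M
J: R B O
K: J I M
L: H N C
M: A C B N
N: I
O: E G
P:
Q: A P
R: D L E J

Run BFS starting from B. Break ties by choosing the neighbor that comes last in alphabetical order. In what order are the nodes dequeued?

Visit B; enqueue R, Q, I, E, A → queue [R, Q, I, E, A]
Visit R; enqueue L, J, D → queue [Q, I, E, A, L, J, D]
Visit Q; enqueue P → queue [I, E, A, L, J, D, P]
Visit I; enqueue M → queue [E, A, L, J, D, P, M]
Visit E; enqueue H, G → queue [A, L, J, D, P, M, H, G]
Visit A → queue [L, J, D, P, M, H, G]
Visit L; enqueue N, C → queue [J, D, P, M, H, G, N, C]
Visit J; enqueue O → queue [D, P, M, H, G, N, C, O]
Visit D; enqueue K, F → queue [P, M, H, G, N, C, O, K, F]
Visit P → queue [M, H, G, N, C, O, K, F]
Visit M → queue [H, G, N, C, O, K, F]
Visit H → queue [G, N, C, O, K, F]
Visit G → queue [N, C, O, K, F]
Visit N → queue [C, O, K, F]
Visit C → queue [O, K, F]
Visit O → queue [K, F]
Visit K → queue [F]
Visit F → queue []

B -> R -> Q -> I -> E -> A -> L -> J -> D -> P -> M -> H -> G -> N -> C -> O -> K -> F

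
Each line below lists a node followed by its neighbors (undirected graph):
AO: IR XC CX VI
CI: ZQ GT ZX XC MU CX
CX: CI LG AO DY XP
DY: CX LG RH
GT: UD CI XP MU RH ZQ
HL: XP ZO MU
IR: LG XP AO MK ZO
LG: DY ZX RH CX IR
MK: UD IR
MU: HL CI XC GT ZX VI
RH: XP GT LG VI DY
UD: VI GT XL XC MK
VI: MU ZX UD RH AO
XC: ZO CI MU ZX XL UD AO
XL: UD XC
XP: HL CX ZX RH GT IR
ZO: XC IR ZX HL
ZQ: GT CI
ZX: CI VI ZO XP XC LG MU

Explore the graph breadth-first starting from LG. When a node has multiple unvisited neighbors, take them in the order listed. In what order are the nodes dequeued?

LG -> DY -> ZX -> RH -> CX -> IR -> CI -> VI -> ZO -> XP -> XC -> MU -> GT -> AO -> MK -> ZQ -> UD -> HL -> XL

Visit LG; enqueue DY, ZX, RH, CX, IR → queue [DY, ZX, RH, CX, IR]
Visit DY → queue [ZX, RH, CX, IR]
Visit ZX; enqueue CI, VI, ZO, XP, XC, MU → queue [RH, CX, IR, CI, VI, ZO, XP, XC, MU]
Visit RH; enqueue GT → queue [CX, IR, CI, VI, ZO, XP, XC, MU, GT]
Visit CX; enqueue AO → queue [IR, CI, VI, ZO, XP, XC, MU, GT, AO]
Visit IR; enqueue MK → queue [CI, VI, ZO, XP, XC, MU, GT, AO, MK]
Visit CI; enqueue ZQ → queue [VI, ZO, XP, XC, MU, GT, AO, MK, ZQ]
Visit VI; enqueue UD → queue [ZO, XP, XC, MU, GT, AO, MK, ZQ, UD]
Visit ZO; enqueue HL → queue [XP, XC, MU, GT, AO, MK, ZQ, UD, HL]
Visit XP → queue [XC, MU, GT, AO, MK, ZQ, UD, HL]
Visit XC; enqueue XL → queue [MU, GT, AO, MK, ZQ, UD, HL, XL]
Visit MU → queue [GT, AO, MK, ZQ, UD, HL, XL]
Visit GT → queue [AO, MK, ZQ, UD, HL, XL]
Visit AO → queue [MK, ZQ, UD, HL, XL]
Visit MK → queue [ZQ, UD, HL, XL]
Visit ZQ → queue [UD, HL, XL]
Visit UD → queue [HL, XL]
Visit HL → queue [XL]
Visit XL → queue []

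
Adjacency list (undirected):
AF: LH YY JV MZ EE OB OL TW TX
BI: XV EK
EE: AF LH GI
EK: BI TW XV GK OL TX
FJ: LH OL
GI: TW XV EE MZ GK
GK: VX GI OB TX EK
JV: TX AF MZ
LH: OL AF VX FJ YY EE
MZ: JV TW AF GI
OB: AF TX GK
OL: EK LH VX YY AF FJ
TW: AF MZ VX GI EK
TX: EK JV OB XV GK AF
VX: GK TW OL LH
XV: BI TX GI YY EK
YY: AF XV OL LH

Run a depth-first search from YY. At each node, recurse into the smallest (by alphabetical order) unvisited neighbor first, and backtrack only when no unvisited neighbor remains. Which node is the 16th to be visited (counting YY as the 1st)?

Visit YY
YY → AF
AF → EE
EE → GI
GI → GK
GK → EK
EK → BI
BI → XV
XV → TX
TX → JV
JV → MZ
MZ → TW
TW → VX
VX → LH
LH → FJ
FJ → OL
TX → OB

Visit order: YY, AF, EE, GI, GK, EK, BI, XV, TX, JV, MZ, TW, VX, LH, FJ, OL, OB

OL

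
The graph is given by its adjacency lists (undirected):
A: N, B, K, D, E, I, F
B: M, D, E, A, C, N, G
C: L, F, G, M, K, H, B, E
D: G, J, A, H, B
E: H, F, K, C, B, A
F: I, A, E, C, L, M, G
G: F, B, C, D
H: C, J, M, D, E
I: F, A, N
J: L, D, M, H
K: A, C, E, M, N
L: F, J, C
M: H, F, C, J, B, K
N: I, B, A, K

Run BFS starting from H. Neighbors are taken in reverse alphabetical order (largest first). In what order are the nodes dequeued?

H, M, J, E, D, C, K, F, B, L, A, G, N, I

Visit H; enqueue M, J, E, D, C → queue [M, J, E, D, C]
Visit M; enqueue K, F, B → queue [J, E, D, C, K, F, B]
Visit J; enqueue L → queue [E, D, C, K, F, B, L]
Visit E; enqueue A → queue [D, C, K, F, B, L, A]
Visit D; enqueue G → queue [C, K, F, B, L, A, G]
Visit C → queue [K, F, B, L, A, G]
Visit K; enqueue N → queue [F, B, L, A, G, N]
Visit F; enqueue I → queue [B, L, A, G, N, I]
Visit B → queue [L, A, G, N, I]
Visit L → queue [A, G, N, I]
Visit A → queue [G, N, I]
Visit G → queue [N, I]
Visit N → queue [I]
Visit I → queue []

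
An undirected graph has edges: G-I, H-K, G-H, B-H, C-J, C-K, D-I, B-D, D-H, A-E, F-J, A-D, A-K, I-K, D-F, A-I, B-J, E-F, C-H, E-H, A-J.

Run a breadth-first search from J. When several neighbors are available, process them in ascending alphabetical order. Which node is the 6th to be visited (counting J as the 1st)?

D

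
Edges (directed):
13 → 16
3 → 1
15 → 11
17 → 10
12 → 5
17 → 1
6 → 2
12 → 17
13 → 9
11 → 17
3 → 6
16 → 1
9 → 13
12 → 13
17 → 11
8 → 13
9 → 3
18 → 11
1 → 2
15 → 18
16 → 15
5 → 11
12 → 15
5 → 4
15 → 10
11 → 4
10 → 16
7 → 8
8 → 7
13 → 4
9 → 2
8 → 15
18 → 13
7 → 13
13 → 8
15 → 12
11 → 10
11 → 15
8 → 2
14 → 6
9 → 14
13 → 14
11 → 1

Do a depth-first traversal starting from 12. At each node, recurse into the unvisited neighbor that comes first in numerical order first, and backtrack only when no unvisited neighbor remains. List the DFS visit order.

Visit 12
12 → 5
5 → 4
5 → 11
11 → 1
1 → 2
11 → 10
10 → 16
16 → 15
15 → 18
18 → 13
13 → 8
8 → 7
13 → 9
9 → 3
3 → 6
9 → 14
11 → 17

12 → 5 → 4 → 11 → 1 → 2 → 10 → 16 → 15 → 18 → 13 → 8 → 7 → 9 → 3 → 6 → 14 → 17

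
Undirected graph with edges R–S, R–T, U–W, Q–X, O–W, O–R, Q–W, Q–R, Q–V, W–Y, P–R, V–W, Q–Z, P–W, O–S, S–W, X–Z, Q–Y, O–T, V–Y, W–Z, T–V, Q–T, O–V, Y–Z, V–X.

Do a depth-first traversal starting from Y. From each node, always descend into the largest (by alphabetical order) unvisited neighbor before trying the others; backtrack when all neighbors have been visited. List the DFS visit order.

Y -> Z -> X -> V -> W -> U -> S -> R -> T -> Q -> O -> P

Visit Y
Y → Z
Z → X
X → V
V → W
W → U
W → S
S → R
R → T
T → Q
T → O
R → P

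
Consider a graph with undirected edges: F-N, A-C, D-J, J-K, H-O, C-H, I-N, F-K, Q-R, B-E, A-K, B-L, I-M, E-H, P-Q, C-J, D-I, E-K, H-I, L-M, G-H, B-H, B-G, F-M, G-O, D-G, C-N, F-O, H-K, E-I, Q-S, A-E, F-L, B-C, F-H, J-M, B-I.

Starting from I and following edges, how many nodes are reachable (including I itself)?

BFS from I visits: I, B, D, E, H, M, N, C, G, L, J, A, K, F, O
Reachable nodes: 15 of 19 total.

15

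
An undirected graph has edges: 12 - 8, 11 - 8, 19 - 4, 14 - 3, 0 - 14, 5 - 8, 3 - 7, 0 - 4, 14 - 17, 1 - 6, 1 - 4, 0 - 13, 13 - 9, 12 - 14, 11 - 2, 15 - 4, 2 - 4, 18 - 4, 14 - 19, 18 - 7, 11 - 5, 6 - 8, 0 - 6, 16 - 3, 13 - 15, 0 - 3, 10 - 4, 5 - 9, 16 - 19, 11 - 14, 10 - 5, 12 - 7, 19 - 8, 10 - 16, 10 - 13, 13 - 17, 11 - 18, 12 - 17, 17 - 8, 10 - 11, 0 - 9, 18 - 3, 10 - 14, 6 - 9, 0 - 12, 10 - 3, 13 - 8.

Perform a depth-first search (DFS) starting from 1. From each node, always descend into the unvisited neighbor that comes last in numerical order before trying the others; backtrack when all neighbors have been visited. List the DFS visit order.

1 6 9 13 17 14 19 16 10 11 18 7 12 8 5 0 4 15 2 3

Visit 1
1 → 6
6 → 9
9 → 13
13 → 17
17 → 14
14 → 19
19 → 16
16 → 10
10 → 11
11 → 18
18 → 7
7 → 12
12 → 8
8 → 5
12 → 0
0 → 4
4 → 15
4 → 2
0 → 3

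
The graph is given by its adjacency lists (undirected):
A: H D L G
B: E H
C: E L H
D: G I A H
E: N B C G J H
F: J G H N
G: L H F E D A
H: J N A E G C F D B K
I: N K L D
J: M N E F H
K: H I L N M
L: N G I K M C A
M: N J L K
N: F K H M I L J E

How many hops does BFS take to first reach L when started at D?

Level 0: D
Level 1: A, G, H, I
Level 2: B, C, E, F, J, K, L, N
Level 3: M
L first appears at level 2.

2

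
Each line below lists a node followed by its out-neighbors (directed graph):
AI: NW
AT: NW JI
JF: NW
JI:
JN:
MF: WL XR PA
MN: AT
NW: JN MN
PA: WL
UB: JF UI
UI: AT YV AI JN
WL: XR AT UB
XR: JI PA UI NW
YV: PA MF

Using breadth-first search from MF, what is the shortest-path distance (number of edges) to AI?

3

Level 0: MF
Level 1: PA, WL, XR
Level 2: AT, JI, NW, UB, UI
Level 3: AI, JF, JN, MN, YV
AI first appears at level 3.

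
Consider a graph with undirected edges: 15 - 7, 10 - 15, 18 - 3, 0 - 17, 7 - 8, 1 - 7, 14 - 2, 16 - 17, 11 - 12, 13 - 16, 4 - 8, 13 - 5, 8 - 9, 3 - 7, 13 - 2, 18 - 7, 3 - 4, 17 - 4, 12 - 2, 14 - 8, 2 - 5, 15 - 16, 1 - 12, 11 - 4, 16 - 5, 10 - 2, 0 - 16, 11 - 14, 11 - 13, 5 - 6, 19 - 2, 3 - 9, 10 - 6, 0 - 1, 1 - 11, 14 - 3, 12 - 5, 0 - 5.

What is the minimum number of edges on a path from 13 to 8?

Level 0: 13
Level 1: 2, 5, 11, 16
Level 2: 0, 1, 4, 6, 10, 12, 14, 15, 17, 19
Level 3: 3, 7, 8
Level 4: 9, 18
8 first appears at level 3.

3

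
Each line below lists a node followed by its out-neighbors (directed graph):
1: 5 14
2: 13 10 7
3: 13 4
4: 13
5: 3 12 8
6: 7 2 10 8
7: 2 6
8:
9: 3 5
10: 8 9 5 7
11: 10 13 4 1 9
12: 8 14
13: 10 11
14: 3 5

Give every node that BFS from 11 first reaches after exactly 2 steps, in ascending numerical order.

3, 5, 7, 8, 14

Level 0: 11
Level 1: 1, 4, 9, 10, 13
Level 2: 3, 5, 7, 8, 14
Level 3: 2, 6, 12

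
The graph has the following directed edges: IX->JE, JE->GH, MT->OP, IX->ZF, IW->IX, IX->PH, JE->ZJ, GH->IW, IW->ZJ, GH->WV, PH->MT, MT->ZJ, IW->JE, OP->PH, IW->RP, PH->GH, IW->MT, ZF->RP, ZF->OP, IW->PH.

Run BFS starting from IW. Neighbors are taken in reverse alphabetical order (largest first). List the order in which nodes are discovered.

Visit IW; enqueue ZJ, RP, PH, MT, JE, IX → queue [ZJ, RP, PH, MT, JE, IX]
Visit ZJ → queue [RP, PH, MT, JE, IX]
Visit RP → queue [PH, MT, JE, IX]
Visit PH; enqueue GH → queue [MT, JE, IX, GH]
Visit MT; enqueue OP → queue [JE, IX, GH, OP]
Visit JE → queue [IX, GH, OP]
Visit IX; enqueue ZF → queue [GH, OP, ZF]
Visit GH; enqueue WV → queue [OP, ZF, WV]
Visit OP → queue [ZF, WV]
Visit ZF → queue [WV]
Visit WV → queue []

IW -> ZJ -> RP -> PH -> MT -> JE -> IX -> GH -> OP -> ZF -> WV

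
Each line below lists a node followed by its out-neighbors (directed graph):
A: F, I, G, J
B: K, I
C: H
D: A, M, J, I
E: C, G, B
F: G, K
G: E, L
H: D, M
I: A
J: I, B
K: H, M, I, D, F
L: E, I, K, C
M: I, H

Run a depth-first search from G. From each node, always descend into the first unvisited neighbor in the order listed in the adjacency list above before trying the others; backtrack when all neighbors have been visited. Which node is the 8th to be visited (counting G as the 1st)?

K

Visit G
G → E
E → C
C → H
H → D
D → A
A → F
F → K
K → M
M → I
A → J
J → B
G → L

Visit order: G, E, C, H, D, A, F, K, M, I, J, B, L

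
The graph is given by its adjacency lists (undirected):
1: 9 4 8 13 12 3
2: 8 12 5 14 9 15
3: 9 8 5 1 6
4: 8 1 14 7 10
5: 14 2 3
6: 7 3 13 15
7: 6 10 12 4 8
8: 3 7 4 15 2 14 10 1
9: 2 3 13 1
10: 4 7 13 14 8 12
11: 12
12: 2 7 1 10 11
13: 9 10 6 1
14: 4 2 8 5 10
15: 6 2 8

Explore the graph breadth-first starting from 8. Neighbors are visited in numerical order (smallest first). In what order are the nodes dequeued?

Visit 8; enqueue 1, 2, 3, 4, 7, 10, 14, 15 → queue [1, 2, 3, 4, 7, 10, 14, 15]
Visit 1; enqueue 9, 12, 13 → queue [2, 3, 4, 7, 10, 14, 15, 9, 12, 13]
Visit 2; enqueue 5 → queue [3, 4, 7, 10, 14, 15, 9, 12, 13, 5]
Visit 3; enqueue 6 → queue [4, 7, 10, 14, 15, 9, 12, 13, 5, 6]
Visit 4 → queue [7, 10, 14, 15, 9, 12, 13, 5, 6]
Visit 7 → queue [10, 14, 15, 9, 12, 13, 5, 6]
Visit 10 → queue [14, 15, 9, 12, 13, 5, 6]
Visit 14 → queue [15, 9, 12, 13, 5, 6]
Visit 15 → queue [9, 12, 13, 5, 6]
Visit 9 → queue [12, 13, 5, 6]
Visit 12; enqueue 11 → queue [13, 5, 6, 11]
Visit 13 → queue [5, 6, 11]
Visit 5 → queue [6, 11]
Visit 6 → queue [11]
Visit 11 → queue []

8 1 2 3 4 7 10 14 15 9 12 13 5 6 11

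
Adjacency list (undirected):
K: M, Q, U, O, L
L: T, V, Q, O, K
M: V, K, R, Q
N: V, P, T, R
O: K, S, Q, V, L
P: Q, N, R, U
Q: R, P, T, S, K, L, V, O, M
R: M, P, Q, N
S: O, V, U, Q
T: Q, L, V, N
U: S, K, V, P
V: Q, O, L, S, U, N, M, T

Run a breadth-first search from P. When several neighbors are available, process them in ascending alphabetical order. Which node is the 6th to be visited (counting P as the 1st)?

Visit P; enqueue N, Q, R, U → queue [N, Q, R, U]
Visit N; enqueue T, V → queue [Q, R, U, T, V]
Visit Q; enqueue K, L, M, O, S → queue [R, U, T, V, K, L, M, O, S]
Visit R → queue [U, T, V, K, L, M, O, S]
Visit U → queue [T, V, K, L, M, O, S]
Visit T → queue [V, K, L, M, O, S]
Visit V → queue [K, L, M, O, S]
Visit K → queue [L, M, O, S]
Visit L → queue [M, O, S]
Visit M → queue [O, S]
Visit O → queue [S]
Visit S → queue []

Visit order: P, N, Q, R, U, T, V, K, L, M, O, S

T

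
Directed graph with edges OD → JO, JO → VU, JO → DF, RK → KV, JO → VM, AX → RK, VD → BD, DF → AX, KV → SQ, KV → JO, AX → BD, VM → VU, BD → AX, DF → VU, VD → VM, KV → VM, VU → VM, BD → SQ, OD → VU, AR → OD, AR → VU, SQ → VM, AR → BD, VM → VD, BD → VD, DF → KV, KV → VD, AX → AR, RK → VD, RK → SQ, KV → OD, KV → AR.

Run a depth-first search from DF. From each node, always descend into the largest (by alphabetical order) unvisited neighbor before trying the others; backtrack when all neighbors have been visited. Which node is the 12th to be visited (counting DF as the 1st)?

Visit DF
DF → VU
VU → VM
VM → VD
VD → BD
BD → SQ
BD → AX
AX → RK
RK → KV
KV → OD
OD → JO
KV → AR

Visit order: DF, VU, VM, VD, BD, SQ, AX, RK, KV, OD, JO, AR

AR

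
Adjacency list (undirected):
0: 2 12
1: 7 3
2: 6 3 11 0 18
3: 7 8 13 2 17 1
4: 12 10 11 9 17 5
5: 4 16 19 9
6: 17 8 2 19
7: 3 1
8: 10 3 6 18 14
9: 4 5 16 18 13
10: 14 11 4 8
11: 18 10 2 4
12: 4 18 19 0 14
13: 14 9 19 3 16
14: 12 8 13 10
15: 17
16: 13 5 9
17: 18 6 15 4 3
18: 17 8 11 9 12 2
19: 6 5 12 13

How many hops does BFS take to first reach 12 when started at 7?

Level 0: 7
Level 1: 1, 3
Level 2: 2, 8, 13, 17
Level 3: 0, 4, 6, 9, 10, 11, 14, 15, 16, 18, 19
Level 4: 5, 12
12 first appears at level 4.

4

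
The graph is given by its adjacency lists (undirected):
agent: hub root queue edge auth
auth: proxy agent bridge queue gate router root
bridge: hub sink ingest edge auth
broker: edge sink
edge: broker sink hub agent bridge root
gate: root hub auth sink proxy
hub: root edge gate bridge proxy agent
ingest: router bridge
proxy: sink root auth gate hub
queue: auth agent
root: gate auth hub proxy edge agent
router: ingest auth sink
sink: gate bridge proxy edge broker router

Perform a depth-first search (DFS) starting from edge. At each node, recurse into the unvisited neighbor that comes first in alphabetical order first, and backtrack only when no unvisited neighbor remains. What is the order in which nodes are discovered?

Visit edge
edge → agent
agent → auth
auth → bridge
bridge → hub
hub → gate
gate → proxy
proxy → root
proxy → sink
sink → broker
sink → router
router → ingest
auth → queue

edge -> agent -> auth -> bridge -> hub -> gate -> proxy -> root -> sink -> broker -> router -> ingest -> queue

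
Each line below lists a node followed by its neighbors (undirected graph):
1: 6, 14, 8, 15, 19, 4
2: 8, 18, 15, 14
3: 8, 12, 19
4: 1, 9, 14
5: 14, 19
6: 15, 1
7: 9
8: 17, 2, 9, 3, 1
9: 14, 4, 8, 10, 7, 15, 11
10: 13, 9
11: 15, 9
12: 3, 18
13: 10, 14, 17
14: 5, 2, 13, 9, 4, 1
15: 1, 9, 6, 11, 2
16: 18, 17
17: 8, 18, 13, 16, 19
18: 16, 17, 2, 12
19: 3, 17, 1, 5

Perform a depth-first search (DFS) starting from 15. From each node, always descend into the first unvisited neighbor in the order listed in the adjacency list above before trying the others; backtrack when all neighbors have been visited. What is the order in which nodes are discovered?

15 -> 1 -> 6 -> 14 -> 5 -> 19 -> 3 -> 8 -> 17 -> 18 -> 16 -> 2 -> 12 -> 13 -> 10 -> 9 -> 4 -> 7 -> 11

Visit 15
15 → 1
1 → 6
1 → 14
14 → 5
5 → 19
19 → 3
3 → 8
8 → 17
17 → 18
18 → 16
18 → 2
18 → 12
17 → 13
13 → 10
10 → 9
9 → 4
9 → 7
9 → 11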